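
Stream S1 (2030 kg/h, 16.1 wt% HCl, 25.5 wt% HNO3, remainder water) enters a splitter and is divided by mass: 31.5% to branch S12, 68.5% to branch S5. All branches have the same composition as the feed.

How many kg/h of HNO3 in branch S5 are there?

Branch S5 total = 0.685×2030 = 1390.6 kg/h.
HNO3 in S5 = 0.255×1390.6 = 354.59 kg/h.

354.6 kg/h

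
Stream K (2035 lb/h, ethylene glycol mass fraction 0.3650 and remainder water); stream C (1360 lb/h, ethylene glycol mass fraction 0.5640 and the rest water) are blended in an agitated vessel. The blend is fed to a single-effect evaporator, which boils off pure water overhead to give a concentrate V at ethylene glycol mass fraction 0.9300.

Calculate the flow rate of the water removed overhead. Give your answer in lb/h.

1772 lb/h

ethylene glycol entering = 2035×0.365 + 1360×0.564 = 1509.8 lb/h.
All ethylene glycol reports to V, so V = 1509.8/0.930 = 1623.5 lb/h.
Total feed = 3395 lb/h; overhead = 3395 − 1623.5 = 1771.5 lb/h.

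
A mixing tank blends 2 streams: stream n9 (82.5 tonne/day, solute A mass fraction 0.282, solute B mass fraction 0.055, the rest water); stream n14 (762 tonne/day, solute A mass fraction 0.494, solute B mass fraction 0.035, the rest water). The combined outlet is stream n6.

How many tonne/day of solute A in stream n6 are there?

solute A out = solute A in = 82.5×0.282 + 762×0.494 = 399.69 tonne/day.

399.7 tonne/day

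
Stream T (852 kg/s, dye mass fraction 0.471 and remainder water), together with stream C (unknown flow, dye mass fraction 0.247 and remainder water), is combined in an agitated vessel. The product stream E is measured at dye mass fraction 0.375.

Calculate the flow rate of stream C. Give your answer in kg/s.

Let C be the unknown flow. Total out = 852 + C.
dye balance: 401.29 + 0.247·C = 0.375·(852 + C)
(0.247 − 0.375)·C = 0.375×852 − 401.29 = -81.792
C = -81.792 / -0.128 = 639 kg/s

639 kg/s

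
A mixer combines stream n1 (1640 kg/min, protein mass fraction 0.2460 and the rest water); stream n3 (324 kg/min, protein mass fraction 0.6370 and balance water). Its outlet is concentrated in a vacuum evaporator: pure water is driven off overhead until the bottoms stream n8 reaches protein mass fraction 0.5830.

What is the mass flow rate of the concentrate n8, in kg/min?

1046 kg/min

protein entering = 1640×0.246 + 324×0.637 = 609.83 kg/min.
All protein reports to n8, so n8 = 609.83/0.583 = 1046 kg/min.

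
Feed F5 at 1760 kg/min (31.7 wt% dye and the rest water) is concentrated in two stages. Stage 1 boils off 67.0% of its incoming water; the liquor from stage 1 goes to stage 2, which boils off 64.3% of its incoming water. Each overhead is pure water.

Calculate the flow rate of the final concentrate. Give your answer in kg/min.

water in feed = 1760×0.683 = 1202.1 kg/min.
After stage 1: water left = (1−0.670)×1202.1 = 396.69; stream total = 954.61 kg/min.
After stage 2: water left = (1−0.643)×396.69 = 141.62; final concentrate = 699.54 kg/min.

699.5 kg/min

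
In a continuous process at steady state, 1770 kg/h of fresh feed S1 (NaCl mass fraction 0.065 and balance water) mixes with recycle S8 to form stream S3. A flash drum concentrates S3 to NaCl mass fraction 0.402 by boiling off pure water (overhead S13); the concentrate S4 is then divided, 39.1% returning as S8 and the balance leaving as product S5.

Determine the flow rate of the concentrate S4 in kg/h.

Overall NaCl balance (none leaves overhead): NaCl in fresh feed = NaCl in product, i.e. 1770×0.065 = (1−0.391)·S4·0.402.
S4 = 115.05/(0.402×0.609) = 469.94 kg/h.

469.9 kg/h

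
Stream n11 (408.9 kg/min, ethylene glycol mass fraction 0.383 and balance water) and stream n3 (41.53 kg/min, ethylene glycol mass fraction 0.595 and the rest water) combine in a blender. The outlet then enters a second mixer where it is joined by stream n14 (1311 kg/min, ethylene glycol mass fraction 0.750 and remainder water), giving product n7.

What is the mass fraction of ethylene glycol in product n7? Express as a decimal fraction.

0.661

Overall, product flow = 1761.4 kg/min.
ethylene glycol in = 408.9×0.383 + 41.53×0.595 + 1311×0.750 = 1164.6 kg/min.
ethylene glycol fraction in n7 = 0.661.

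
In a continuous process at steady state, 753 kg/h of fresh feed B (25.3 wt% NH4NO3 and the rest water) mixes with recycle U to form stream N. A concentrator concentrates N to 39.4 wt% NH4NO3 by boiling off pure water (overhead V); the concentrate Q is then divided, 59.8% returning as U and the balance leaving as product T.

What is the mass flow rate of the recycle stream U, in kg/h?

Overall NH4NO3 balance (none leaves overhead): NH4NO3 in fresh feed = NH4NO3 in product, i.e. 753×0.253 = (1−0.598)·Q·0.394.
Q = 190.51/(0.394×0.402) = 1202.8 kg/h.
Recycle U = 0.598×1202.8 = 719.27 kg/h.

719.3 kg/h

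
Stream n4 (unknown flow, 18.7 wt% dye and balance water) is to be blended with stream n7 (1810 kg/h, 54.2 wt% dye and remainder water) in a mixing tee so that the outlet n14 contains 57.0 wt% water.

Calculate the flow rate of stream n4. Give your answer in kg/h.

Let n4 be the unknown flow. Total out = 1810 + n4.
water balance: 828.98 + 0.813·n4 = 0.570·(1810 + n4)
(0.813 − 0.570)·n4 = 0.570×1810 − 828.98 = 202.72
n4 = 202.72 / 0.243 = 834.24 kg/h

834.2 kg/h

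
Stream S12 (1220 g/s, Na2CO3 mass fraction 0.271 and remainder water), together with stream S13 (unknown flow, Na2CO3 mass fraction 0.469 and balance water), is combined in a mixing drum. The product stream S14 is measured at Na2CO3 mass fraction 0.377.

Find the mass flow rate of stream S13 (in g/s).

Let S13 be the unknown flow. Total out = 1220 + S13.
Na2CO3 balance: 330.62 + 0.469·S13 = 0.377·(1220 + S13)
(0.469 − 0.377)·S13 = 0.377×1220 − 330.62 = 129.32
S13 = 129.32 / 0.092 = 1405.7 g/s

1406 g/s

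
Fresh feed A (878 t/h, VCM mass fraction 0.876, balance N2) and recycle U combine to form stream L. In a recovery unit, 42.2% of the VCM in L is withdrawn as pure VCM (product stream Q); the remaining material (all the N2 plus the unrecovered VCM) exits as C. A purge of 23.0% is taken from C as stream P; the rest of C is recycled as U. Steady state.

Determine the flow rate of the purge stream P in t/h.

293.1 t/h

N2 enters only via A and leaves only via the purge: 878×0.124 = 0.230×(N2 in C), and the recovery unit passes all N2, so N2 in L = N2 in C = 473.36 t/h.
VCM in L: m_A = 878×0.876 + (1−0.230)·(1−0.422)·m_A, so m_A = 769.13/0.5549 = 1386 t/h.
C = (1−0.422)×1386 + 473.36 = 1274.4 t/h.
Purge P = 0.230×1274.4 = 293.12 t/h.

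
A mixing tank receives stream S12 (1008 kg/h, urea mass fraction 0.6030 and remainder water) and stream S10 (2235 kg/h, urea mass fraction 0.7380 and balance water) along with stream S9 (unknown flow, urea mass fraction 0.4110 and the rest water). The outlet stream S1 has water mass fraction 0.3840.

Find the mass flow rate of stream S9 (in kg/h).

1266 kg/h

Let S9 be the unknown flow. Total out = 3243 + S9.
water balance: 985.75 + 0.589·S9 = 0.384·(3243 + S9)
(0.589 − 0.384)·S9 = 0.384×3243 − 985.75 = 259.57
S9 = 259.57 / 0.205 = 1266.2 kg/h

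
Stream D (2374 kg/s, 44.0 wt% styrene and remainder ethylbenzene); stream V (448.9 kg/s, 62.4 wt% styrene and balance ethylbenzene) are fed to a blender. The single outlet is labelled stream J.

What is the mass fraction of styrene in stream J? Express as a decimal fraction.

0.469

Total flow out = 2374 + 448.9 = 2822.9 kg/s.
styrene in = 2374×0.440 + 448.9×0.624 = 1324.7 kg/s.
styrene mass fraction in J = 1324.7/2822.9 = 0.469.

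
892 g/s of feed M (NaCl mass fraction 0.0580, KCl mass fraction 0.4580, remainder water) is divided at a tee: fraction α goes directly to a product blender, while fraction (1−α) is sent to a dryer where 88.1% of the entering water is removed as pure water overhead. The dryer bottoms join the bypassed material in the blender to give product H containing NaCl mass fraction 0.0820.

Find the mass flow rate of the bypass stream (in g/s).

279.7 g/s

All 892×0.058 = 51.736 g/s of NaCl reaches H, so H = 51.736/0.082 = 630.93 g/s and vapour = 261.07 g/s.
The evaporator receives (1−α)·892 of feed at 0.484 water and removes 0.881 of that water:
0.881×0.484×(1−α)×892 = 261.07
(1−α) = 261.07/380.35 = 0.6864;  α = 0.3136.
Bypass flow = 0.3136×892 = 279.73 g/s.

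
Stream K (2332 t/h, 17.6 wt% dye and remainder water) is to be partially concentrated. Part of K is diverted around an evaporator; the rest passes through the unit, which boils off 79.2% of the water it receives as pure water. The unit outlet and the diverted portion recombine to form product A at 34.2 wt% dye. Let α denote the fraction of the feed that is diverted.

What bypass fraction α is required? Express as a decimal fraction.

0.256

All 2332×0.176 = 410.43 t/h of dye reaches A, so A = 410.43/0.342 = 1200.1 t/h and vapour = 1131.9 t/h.
The evaporator receives (1−α)·2332 of feed at 0.824 water and removes 0.792 of that water:
0.792×0.824×(1−α)×2332 = 1131.9
(1−α) = 1131.9/1521.9 = 0.7438;  α = 0.2562.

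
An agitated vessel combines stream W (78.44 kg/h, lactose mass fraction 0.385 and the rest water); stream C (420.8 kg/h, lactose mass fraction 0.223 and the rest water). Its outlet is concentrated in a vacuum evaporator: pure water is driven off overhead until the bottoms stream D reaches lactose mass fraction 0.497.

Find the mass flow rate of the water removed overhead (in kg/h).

lactose entering = 78.44×0.385 + 420.8×0.223 = 124.04 kg/h.
All lactose reports to D, so D = 124.04/0.497 = 249.57 kg/h.
Total feed = 499.24 kg/h; overhead = 499.24 − 249.57 = 249.67 kg/h.

249.7 kg/h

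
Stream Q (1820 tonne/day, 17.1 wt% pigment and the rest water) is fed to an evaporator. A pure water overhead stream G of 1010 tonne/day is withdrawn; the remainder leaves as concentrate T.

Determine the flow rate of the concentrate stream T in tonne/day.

810 tonne/day

Concentrate = 1820 − 1010 = 810 tonne/day.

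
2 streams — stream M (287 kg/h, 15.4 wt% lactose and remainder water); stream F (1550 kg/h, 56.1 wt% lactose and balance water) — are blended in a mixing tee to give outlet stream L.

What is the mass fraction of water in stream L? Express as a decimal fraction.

0.503

Total flow out = 287 + 1550 = 1837 kg/h.
water in = 287×0.846 + 1550×0.439 = 923.25 kg/h.
water mass fraction in L = 923.25/1837 = 0.503.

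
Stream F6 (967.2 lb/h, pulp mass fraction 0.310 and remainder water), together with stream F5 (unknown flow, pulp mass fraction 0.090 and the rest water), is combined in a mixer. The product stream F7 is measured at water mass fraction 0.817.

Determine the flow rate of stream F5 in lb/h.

Let F5 be the unknown flow. Total out = 967.2 + F5.
water balance: 667.37 + 0.910·F5 = 0.817·(967.2 + F5)
(0.910 − 0.817)·F5 = 0.817×967.2 − 667.37 = 122.83
F5 = 122.83 / 0.093 = 1320.8 lb/h

1321 lb/h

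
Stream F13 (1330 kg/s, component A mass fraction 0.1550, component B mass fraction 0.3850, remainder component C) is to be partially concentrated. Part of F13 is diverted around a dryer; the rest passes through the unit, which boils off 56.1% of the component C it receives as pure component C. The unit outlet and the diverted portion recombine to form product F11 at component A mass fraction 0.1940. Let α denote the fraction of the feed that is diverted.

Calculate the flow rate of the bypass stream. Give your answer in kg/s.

293.9 kg/s

All 1330×0.155 = 206.15 kg/s of component A reaches F11, so F11 = 206.15/0.194 = 1062.6 kg/s and vapour = 267.37 kg/s.
The evaporator receives (1−α)·1330 of feed at 0.460 component C and removes 0.561 of that component C:
0.561×0.460×(1−α)×1330 = 267.37
(1−α) = 267.37/343.22 = 0.7790;  α = 0.2210.
Bypass flow = 0.2210×1330 = 293.92 kg/s.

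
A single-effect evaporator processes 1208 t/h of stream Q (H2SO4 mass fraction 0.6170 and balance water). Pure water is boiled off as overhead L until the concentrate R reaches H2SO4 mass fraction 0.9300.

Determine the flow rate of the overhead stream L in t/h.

406.6 t/h

H2SO4 is conserved: 1208×0.617 = 745.34 t/h all reports to the concentrate.
Concentrate = 745.34/(target fraction) = 801.44 t/h.
Overhead = 1208 − 801.44 = 406.56 t/h.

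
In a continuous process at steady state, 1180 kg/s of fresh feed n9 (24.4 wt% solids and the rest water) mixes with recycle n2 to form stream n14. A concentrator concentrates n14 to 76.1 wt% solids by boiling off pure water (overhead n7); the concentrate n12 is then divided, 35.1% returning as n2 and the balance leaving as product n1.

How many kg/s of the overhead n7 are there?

801.7 kg/s

Overall solids balance (none leaves overhead): solids in fresh feed = solids in product, i.e. 1180×0.244 = (1−0.351)·n12·0.761.
n12 = 287.92/(0.761×0.649) = 582.96 kg/s.
Recycle n2 = 0.351×582.96 = 204.62 kg/s.
Combined feed n14 = 1180 + 204.62 = 1384.6 kg/s.
Overhead n7 = n14 − n12 = 1384.6 − 582.96 = 801.66 kg/s.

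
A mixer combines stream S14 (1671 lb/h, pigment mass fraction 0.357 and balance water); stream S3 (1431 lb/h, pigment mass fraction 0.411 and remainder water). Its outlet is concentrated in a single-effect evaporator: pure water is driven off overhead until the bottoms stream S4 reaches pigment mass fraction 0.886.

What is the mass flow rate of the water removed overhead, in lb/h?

1765 lb/h

pigment entering = 1671×0.357 + 1431×0.411 = 1184.7 lb/h.
All pigment reports to S4, so S4 = 1184.7/0.886 = 1337.1 lb/h.
Total feed = 3102 lb/h; overhead = 3102 − 1337.1 = 1764.9 lb/h.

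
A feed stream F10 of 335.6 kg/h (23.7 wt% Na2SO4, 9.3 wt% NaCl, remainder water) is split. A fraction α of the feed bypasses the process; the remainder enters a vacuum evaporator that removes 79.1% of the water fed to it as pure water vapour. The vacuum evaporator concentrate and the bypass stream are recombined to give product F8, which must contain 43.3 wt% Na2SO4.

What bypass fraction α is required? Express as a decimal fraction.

All 335.6×0.237 = 79.537 kg/h of Na2SO4 reaches F8, so F8 = 79.537/0.433 = 183.69 kg/h and vapour = 151.91 kg/h.
The evaporator receives (1−α)·335.6 of feed at 0.670 water and removes 0.791 of that water:
0.791×0.670×(1−α)×335.6 = 151.91
(1−α) = 151.91/177.86 = 0.8541;  α = 0.1459.

0.146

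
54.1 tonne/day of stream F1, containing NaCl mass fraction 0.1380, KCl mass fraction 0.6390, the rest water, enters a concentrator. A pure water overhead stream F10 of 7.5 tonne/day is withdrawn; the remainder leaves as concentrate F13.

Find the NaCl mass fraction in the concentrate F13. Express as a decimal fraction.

NaCl is not removed: 54.1×0.138 = 7.4658 tonne/day of NaCl enters F13.
Concentrate = 54.1 − 7.5 = 46.6 tonne/day.
Mass fraction = 7.4658/46.6 = 0.1602.

0.1602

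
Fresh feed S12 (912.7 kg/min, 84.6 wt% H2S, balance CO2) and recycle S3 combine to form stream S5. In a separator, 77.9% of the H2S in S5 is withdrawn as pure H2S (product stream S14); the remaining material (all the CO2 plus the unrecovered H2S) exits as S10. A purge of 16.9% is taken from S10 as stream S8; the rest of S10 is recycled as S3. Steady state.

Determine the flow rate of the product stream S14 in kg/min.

736.8 kg/min

H2S in S5: m_A = 912.7×0.846 + (1−0.169)·(1−0.779)·m_A, so m_A = 772.14/0.8163 = 945.85 kg/min.
Product S14 = 0.779×945.85 = 736.82 kg/min.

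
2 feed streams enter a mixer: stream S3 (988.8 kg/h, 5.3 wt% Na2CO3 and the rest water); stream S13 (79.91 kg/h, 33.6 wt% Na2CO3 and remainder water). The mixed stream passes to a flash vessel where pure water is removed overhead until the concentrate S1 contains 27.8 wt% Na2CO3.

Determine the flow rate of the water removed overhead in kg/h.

783.6 kg/h

Na2CO3 entering = 988.8×0.053 + 79.91×0.336 = 79.256 kg/h.
All Na2CO3 reports to S1, so S1 = 79.256/0.278 = 285.09 kg/h.
Total feed = 1068.7 kg/h; overhead = 1068.7 − 285.09 = 783.62 kg/h.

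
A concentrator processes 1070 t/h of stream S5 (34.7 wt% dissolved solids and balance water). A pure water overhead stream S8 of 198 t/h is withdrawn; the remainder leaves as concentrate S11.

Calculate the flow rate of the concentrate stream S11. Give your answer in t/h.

872 t/h

Concentrate = 1070 − 198 = 872 t/h.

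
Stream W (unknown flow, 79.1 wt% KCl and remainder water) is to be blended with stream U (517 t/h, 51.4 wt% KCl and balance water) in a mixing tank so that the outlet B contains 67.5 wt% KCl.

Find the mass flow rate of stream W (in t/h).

717.6 t/h

Let W be the unknown flow. Total out = 517 + W.
KCl balance: 265.74 + 0.791·W = 0.675·(517 + W)
(0.791 − 0.675)·W = 0.675×517 − 265.74 = 83.237
W = 83.237 / 0.116 = 717.56 t/h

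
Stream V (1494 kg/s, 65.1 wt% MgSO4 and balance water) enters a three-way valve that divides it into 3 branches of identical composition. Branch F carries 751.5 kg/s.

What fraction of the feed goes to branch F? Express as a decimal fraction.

Fraction to F = 751.5/1494 = 0.5030.

0.503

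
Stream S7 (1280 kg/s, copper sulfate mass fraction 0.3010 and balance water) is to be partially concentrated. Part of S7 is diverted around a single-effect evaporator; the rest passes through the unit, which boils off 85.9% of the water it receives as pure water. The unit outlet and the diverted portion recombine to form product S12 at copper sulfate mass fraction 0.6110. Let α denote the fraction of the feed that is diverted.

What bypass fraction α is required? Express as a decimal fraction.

0.155

All 1280×0.301 = 385.28 kg/s of copper sulfate reaches S12, so S12 = 385.28/0.611 = 630.57 kg/s and vapour = 649.43 kg/s.
The evaporator receives (1−α)·1280 of feed at 0.699 water and removes 0.859 of that water:
0.859×0.699×(1−α)×1280 = 649.43
(1−α) = 649.43/768.56 = 0.8450;  α = 0.1550.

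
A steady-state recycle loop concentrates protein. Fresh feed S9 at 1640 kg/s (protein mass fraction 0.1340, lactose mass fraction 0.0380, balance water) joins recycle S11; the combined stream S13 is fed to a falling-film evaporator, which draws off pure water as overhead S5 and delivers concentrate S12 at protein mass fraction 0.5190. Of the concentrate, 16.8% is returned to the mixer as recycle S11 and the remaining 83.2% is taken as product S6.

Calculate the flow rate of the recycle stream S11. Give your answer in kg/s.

85.5 kg/s

Overall protein balance (none leaves overhead): protein in fresh feed = protein in product, i.e. 1640×0.134 = (1−0.168)·S12·0.519.
S12 = 219.76/(0.519×0.832) = 508.93 kg/s.
Recycle S11 = 0.168×508.93 = 85.5 kg/s.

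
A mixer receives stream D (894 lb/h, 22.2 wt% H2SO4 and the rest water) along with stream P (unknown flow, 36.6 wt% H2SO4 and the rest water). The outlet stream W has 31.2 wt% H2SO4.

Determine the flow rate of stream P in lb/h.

Let P be the unknown flow. Total out = 894 + P.
H2SO4 balance: 198.47 + 0.366·P = 0.312·(894 + P)
(0.366 − 0.312)·P = 0.312×894 − 198.47 = 80.46
P = 80.46 / 0.054 = 1490 lb/h

1490 lb/h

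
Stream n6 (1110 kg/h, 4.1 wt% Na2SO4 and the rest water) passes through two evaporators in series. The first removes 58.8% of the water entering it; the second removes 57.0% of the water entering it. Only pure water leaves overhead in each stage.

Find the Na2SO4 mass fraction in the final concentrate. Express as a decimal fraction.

water in feed = 1110×0.959 = 1064.5 kg/h.
After stage 1: water left = (1−0.588)×1064.5 = 438.57; stream total = 484.08 kg/h.
After stage 2: water left = (1−0.570)×438.57 = 188.59; final concentrate = 234.1 kg/h.
Na2SO4 fraction = 45.51/234.1 = 0.194.

0.194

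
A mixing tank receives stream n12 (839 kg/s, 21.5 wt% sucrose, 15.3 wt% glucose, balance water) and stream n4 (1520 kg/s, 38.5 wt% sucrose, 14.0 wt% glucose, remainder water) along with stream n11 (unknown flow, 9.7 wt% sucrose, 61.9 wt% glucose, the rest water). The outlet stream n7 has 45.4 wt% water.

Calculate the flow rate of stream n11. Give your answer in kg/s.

1066 kg/s

Let n11 be the unknown flow. Total out = 2359 + n11.
water balance: 1252.2 + 0.284·n11 = 0.454·(2359 + n11)
(0.284 − 0.454)·n11 = 0.454×2359 − 1252.2 = -181.26
n11 = -181.26 / -0.170 = 1066.2 kg/s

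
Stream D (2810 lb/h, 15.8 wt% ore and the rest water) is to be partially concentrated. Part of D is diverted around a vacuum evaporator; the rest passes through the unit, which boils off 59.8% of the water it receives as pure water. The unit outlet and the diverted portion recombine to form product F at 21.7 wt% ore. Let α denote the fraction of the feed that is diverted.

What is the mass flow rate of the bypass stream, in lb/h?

All 2810×0.158 = 443.98 lb/h of ore reaches F, so F = 443.98/0.217 = 2046 lb/h and vapour = 764.01 lb/h.
The evaporator receives (1−α)·2810 of feed at 0.842 water and removes 0.598 of that water:
0.598×0.842×(1−α)×2810 = 764.01
(1−α) = 764.01/1414.9 = 0.5400;  α = 0.4600.
Bypass flow = 0.4600×2810 = 1292.7 lb/h.

1293 lb/h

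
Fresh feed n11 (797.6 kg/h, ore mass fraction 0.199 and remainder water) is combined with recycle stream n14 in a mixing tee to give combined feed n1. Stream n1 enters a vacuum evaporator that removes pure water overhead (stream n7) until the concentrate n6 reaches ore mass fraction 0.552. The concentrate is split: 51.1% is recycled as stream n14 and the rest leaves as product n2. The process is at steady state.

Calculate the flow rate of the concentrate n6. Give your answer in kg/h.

588 kg/h

Overall ore balance (none leaves overhead): ore in fresh feed = ore in product, i.e. 797.6×0.199 = (1−0.511)·n6·0.552.
n6 = 158.72/(0.552×0.489) = 588.02 kg/h.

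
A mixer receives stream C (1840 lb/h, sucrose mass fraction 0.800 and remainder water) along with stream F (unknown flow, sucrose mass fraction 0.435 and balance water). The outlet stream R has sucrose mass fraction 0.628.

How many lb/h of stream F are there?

Let F be the unknown flow. Total out = 1840 + F.
sucrose balance: 1472 + 0.435·F = 0.628·(1840 + F)
(0.435 − 0.628)·F = 0.628×1840 − 1472 = -316.48
F = -316.48 / -0.193 = 1639.8 lb/h

1640 lb/h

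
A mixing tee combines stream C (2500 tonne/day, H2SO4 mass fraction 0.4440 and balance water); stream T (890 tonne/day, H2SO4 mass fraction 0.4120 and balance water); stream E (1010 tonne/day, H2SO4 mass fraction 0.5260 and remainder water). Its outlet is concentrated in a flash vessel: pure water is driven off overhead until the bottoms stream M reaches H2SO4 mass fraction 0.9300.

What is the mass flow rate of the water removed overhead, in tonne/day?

2241 tonne/day

H2SO4 entering = 2500×0.444 + 890×0.412 + 1010×0.526 = 2007.9 tonne/day.
All H2SO4 reports to M, so M = 2007.9/0.930 = 2159.1 tonne/day.
Total feed = 4400 tonne/day; overhead = 4400 − 2159.1 = 2240.9 tonne/day.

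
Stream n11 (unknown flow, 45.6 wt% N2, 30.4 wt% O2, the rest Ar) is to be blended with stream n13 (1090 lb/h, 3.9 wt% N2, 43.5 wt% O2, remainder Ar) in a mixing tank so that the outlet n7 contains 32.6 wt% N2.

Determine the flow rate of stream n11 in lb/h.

Let n11 be the unknown flow. Total out = 1090 + n11.
N2 balance: 42.51 + 0.456·n11 = 0.326·(1090 + n11)
(0.456 − 0.326)·n11 = 0.326×1090 − 42.51 = 312.83
n11 = 312.83 / 0.130 = 2406.4 lb/h

2406 lb/h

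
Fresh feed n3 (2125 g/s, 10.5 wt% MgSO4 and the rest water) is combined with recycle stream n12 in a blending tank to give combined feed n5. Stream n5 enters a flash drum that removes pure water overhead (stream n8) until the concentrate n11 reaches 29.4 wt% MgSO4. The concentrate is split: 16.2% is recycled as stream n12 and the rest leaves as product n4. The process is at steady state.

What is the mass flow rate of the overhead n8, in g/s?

1366 g/s

Overall MgSO4 balance (none leaves overhead): MgSO4 in fresh feed = MgSO4 in product, i.e. 2125×0.105 = (1−0.162)·n11·0.294.
n11 = 223.12/(0.294×0.838) = 905.64 g/s.
Recycle n12 = 0.162×905.64 = 146.71 g/s.
Combined feed n5 = 2125 + 146.71 = 2271.7 g/s.
Overhead n8 = n5 − n11 = 2271.7 − 905.64 = 1366.1 g/s.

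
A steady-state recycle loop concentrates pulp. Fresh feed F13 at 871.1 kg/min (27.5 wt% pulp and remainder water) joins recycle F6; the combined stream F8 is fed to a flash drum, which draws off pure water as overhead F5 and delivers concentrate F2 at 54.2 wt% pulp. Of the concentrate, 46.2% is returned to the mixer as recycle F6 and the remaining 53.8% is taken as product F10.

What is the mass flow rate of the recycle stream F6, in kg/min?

Overall pulp balance (none leaves overhead): pulp in fresh feed = pulp in product, i.e. 871.1×0.275 = (1−0.462)·F2·0.542.
F2 = 239.55/(0.542×0.538) = 821.52 kg/min.
Recycle F6 = 0.462×821.52 = 379.54 kg/min.

379.5 kg/min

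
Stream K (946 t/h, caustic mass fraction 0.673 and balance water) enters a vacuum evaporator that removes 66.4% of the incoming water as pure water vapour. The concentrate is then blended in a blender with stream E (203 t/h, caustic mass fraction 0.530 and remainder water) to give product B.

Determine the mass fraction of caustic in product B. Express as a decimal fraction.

0.789

Vapour removed = 0.664×0.327×946 = 205.4 t/h; concentrate = 740.6 t/h.
caustic reaching the mixer = 636.66 (from concentrate) + 203×0.530 = 744.25 t/h.
Product flow = 740.6 + 203 = 943.6 t/h; caustic fraction = 0.789.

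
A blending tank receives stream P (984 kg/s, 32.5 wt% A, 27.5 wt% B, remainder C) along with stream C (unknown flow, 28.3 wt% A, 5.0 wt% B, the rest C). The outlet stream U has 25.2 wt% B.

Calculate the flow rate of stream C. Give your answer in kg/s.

Let C be the unknown flow. Total out = 984 + C.
B balance: 270.6 + 0.050·C = 0.252·(984 + C)
(0.050 − 0.252)·C = 0.252×984 − 270.6 = -22.632
C = -22.632 / -0.202 = 112.04 kg/s

112 kg/s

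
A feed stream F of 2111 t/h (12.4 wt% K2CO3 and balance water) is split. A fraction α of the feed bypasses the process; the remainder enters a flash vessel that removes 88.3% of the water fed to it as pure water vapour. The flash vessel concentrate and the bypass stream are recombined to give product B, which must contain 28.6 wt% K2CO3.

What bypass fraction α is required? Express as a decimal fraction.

0.268

All 2111×0.124 = 261.76 t/h of K2CO3 reaches B, so B = 261.76/0.286 = 915.26 t/h and vapour = 1195.7 t/h.
The evaporator receives (1−α)·2111 of feed at 0.876 water and removes 0.883 of that water:
0.883×0.876×(1−α)×2111 = 1195.7
(1−α) = 1195.7/1632.9 = 0.7323;  α = 0.2677.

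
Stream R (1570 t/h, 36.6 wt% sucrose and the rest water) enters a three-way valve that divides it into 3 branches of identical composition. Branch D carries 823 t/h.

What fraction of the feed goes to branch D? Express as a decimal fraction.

Fraction to D = 823/1570 = 0.5242.

0.524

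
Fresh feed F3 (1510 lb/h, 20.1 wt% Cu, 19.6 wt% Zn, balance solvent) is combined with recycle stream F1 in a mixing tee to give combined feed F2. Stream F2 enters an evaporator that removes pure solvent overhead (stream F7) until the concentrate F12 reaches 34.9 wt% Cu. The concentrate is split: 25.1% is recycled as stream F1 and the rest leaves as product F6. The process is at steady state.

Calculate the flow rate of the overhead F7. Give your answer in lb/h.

640.3 lb/h

Overall Cu balance (none leaves overhead): Cu in fresh feed = Cu in product, i.e. 1510×0.201 = (1−0.251)·F12·0.349.
F12 = 303.51/(0.349×0.749) = 1161.1 lb/h.
Recycle F1 = 0.251×1161.1 = 291.43 lb/h.
Combined feed F2 = 1510 + 291.43 = 1801.4 lb/h.
Overhead F7 = F2 − F12 = 1801.4 − 1161.1 = 640.34 lb/h.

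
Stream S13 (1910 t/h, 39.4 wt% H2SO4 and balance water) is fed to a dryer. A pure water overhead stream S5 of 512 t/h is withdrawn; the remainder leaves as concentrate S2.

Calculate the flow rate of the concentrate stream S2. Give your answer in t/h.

Concentrate = 1910 − 512 = 1398 t/h.

1398 t/h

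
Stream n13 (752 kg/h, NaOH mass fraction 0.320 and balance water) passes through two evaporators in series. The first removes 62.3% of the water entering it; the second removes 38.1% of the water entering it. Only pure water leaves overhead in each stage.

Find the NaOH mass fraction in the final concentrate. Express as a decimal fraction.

water in feed = 752×0.680 = 511.36 kg/h.
After stage 1: water left = (1−0.623)×511.36 = 192.78; stream total = 433.42 kg/h.
After stage 2: water left = (1−0.381)×192.78 = 119.33; final concentrate = 359.97 kg/h.
NaOH fraction = 240.64/359.97 = 0.668.

0.668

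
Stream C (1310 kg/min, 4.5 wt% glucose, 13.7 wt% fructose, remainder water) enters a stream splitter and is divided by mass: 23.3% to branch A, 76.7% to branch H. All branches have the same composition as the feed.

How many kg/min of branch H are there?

1005 kg/min

Branch H flow = 0.767×1310 = 1004.8 kg/min.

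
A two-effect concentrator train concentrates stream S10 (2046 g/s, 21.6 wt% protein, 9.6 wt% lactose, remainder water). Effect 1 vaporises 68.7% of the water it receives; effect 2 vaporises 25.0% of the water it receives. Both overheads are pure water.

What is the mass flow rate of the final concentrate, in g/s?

968.8 g/s

water in feed = 2046×0.688 = 1407.6 g/s.
After stage 1: water left = (1−0.687)×1407.6 = 440.59; stream total = 1078.9 g/s.
After stage 2: water left = (1−0.250)×440.59 = 330.45; final concentrate = 968.8 g/s.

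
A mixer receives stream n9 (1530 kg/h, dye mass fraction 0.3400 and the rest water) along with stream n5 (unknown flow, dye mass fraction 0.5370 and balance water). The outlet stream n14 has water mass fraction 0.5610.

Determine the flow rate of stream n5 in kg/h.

1546 kg/h

Let n5 be the unknown flow. Total out = 1530 + n5.
water balance: 1009.8 + 0.463·n5 = 0.561·(1530 + n5)
(0.463 − 0.561)·n5 = 0.561×1530 − 1009.8 = -151.47
n5 = -151.47 / -0.098 = 1545.6 kg/h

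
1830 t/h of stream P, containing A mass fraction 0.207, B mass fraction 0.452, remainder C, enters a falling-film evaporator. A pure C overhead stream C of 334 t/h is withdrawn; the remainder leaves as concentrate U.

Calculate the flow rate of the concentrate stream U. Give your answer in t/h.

Concentrate = 1830 − 334 = 1496 t/h.

1496 t/h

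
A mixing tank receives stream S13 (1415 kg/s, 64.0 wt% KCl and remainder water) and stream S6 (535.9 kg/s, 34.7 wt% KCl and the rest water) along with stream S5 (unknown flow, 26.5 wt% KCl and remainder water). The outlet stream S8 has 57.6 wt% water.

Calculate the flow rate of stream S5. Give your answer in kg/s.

Let S5 be the unknown flow. Total out = 1950.9 + S5.
water balance: 859.34 + 0.735·S5 = 0.576·(1950.9 + S5)
(0.735 − 0.576)·S5 = 0.576×1950.9 − 859.34 = 264.38
S5 = 264.38 / 0.159 = 1662.7 kg/s

1663 kg/s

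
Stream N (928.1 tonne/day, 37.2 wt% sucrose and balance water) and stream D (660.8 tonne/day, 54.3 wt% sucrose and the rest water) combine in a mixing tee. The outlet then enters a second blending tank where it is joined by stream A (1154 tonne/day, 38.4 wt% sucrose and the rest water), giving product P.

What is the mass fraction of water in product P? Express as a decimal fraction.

0.582

Overall, product flow = 2742.9 tonne/day.
water in = 928.1×0.628 + 660.8×0.457 + 1154×0.616 = 1595.7 tonne/day.
water fraction in P = 0.582.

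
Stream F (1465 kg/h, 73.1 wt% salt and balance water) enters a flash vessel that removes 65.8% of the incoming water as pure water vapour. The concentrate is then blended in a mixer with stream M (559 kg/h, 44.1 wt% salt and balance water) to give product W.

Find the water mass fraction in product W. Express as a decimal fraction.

0.2534

Vapour removed = 0.658×0.269×1465 = 259.31 kg/h; concentrate = 1205.7 kg/h.
water reaching the mixer = 134.78 (from concentrate) + 559×0.559 = 447.26 kg/h.
Product flow = 1205.7 + 559 = 1764.7 kg/h; water fraction = 0.2534.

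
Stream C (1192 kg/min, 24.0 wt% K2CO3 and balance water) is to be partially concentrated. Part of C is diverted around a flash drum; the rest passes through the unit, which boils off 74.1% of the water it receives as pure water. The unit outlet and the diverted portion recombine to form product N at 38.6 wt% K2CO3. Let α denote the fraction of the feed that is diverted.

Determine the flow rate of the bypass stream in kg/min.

391.4 kg/min

All 1192×0.240 = 286.08 kg/min of K2CO3 reaches N, so N = 286.08/0.386 = 741.14 kg/min and vapour = 450.86 kg/min.
The evaporator receives (1−α)·1192 of feed at 0.760 water and removes 0.741 of that water:
0.741×0.760×(1−α)×1192 = 450.86
(1−α) = 450.86/671.29 = 0.6716;  α = 0.3284.
Bypass flow = 0.3284×1192 = 391.41 kg/min.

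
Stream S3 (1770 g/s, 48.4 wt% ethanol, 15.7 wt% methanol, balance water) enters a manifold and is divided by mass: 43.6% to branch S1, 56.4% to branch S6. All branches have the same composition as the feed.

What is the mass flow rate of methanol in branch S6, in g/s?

Branch S6 total = 0.564×1770 = 998.28 g/s.
methanol in S6 = 0.157×998.28 = 156.73 g/s.

156.7 g/s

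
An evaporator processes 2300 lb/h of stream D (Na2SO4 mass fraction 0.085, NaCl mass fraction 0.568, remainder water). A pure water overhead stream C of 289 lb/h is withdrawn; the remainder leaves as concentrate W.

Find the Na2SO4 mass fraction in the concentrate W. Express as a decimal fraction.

Na2SO4 is not removed: 2300×0.085 = 195.5 lb/h of Na2SO4 enters W.
Concentrate = 2300 − 289 = 2011 lb/h.
Mass fraction = 195.5/2011 = 0.097.

0.097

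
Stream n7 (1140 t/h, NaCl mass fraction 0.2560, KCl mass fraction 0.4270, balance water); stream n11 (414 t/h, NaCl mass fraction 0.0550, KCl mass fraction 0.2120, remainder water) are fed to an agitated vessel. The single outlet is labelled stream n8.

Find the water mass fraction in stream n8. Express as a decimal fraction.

0.4278

Total flow out = 1140 + 414 = 1554 t/h.
water in = 1140×0.317 + 414×0.733 = 664.84 t/h.
water mass fraction in n8 = 664.84/1554 = 0.4278.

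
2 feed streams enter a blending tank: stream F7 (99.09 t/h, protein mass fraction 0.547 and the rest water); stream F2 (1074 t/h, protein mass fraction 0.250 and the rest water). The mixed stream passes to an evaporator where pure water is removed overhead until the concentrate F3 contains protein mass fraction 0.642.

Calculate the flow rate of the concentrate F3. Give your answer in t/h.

502.7 t/h

protein entering = 99.09×0.547 + 1074×0.250 = 322.7 t/h.
All protein reports to F3, so F3 = 322.7/0.642 = 502.65 t/h.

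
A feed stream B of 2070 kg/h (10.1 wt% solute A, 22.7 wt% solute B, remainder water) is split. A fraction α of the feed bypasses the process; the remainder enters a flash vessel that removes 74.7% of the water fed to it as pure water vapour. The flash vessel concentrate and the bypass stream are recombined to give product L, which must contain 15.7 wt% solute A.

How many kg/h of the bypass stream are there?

599.1 kg/h

All 2070×0.101 = 209.07 kg/h of solute A reaches L, so L = 209.07/0.157 = 1331.7 kg/h and vapour = 738.34 kg/h.
The evaporator receives (1−α)·2070 of feed at 0.672 water and removes 0.747 of that water:
0.747×0.672×(1−α)×2070 = 738.34
(1−α) = 738.34/1039.1 = 0.7106;  α = 0.2894.
Bypass flow = 0.2894×2070 = 599.15 kg/h.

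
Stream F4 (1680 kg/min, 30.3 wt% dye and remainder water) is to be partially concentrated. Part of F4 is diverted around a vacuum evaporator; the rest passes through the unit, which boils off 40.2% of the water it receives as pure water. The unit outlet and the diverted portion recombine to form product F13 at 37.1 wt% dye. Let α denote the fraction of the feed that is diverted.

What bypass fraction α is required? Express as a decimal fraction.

All 1680×0.303 = 509.04 kg/min of dye reaches F13, so F13 = 509.04/0.371 = 1372.1 kg/min and vapour = 307.92 kg/min.
The evaporator receives (1−α)·1680 of feed at 0.697 water and removes 0.402 of that water:
0.402×0.697×(1−α)×1680 = 307.92
(1−α) = 307.92/470.73 = 0.6541;  α = 0.3459.

0.346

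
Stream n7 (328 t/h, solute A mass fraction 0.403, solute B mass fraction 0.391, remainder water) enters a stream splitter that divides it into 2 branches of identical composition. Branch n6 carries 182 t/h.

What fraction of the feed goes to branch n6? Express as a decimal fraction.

0.555

Fraction to n6 = 182/328 = 0.5549.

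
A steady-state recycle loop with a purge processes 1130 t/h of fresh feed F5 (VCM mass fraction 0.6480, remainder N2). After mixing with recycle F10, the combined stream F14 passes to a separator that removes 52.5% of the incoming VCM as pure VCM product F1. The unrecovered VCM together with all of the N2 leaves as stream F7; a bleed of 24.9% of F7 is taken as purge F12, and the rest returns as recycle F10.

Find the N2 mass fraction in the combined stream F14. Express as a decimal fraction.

N2 enters only via F5 and leaves only via the purge: 1130×0.352 = 0.249×(N2 in F7), and the separator passes all N2, so N2 in F14 = N2 in F7 = 1597.4 t/h.
VCM in F14: m_A = 1130×0.648 + (1−0.249)·(1−0.525)·m_A, so m_A = 732.24/0.6433 = 1138.3 t/h.
F14 = 1138.3 + 1597.4 = 2735.7 t/h.
N2 fraction in F14 = 1597.4/2735.7 = 0.5839.

0.5839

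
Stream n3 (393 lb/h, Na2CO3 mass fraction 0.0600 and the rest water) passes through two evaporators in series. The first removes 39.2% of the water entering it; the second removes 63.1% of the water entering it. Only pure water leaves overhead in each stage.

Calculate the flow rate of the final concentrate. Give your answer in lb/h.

106.5 lb/h

water in feed = 393×0.940 = 369.42 lb/h.
After stage 1: water left = (1−0.392)×369.42 = 224.61; stream total = 248.19 lb/h.
After stage 2: water left = (1−0.631)×224.61 = 82.88; final concentrate = 106.46 lb/h.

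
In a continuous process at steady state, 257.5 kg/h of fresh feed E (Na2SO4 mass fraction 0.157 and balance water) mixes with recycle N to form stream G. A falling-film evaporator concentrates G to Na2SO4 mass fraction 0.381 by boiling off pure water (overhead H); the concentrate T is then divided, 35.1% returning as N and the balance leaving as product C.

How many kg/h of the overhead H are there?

Overall Na2SO4 balance (none leaves overhead): Na2SO4 in fresh feed = Na2SO4 in product, i.e. 257.5×0.157 = (1−0.351)·T·0.381.
T = 40.428/(0.381×0.649) = 163.5 kg/h.
Recycle N = 0.351×163.5 = 57.387 kg/h.
Combined feed G = 257.5 + 57.387 = 314.89 kg/h.
Overhead H = G − T = 314.89 − 163.5 = 151.39 kg/h.

151.4 kg/h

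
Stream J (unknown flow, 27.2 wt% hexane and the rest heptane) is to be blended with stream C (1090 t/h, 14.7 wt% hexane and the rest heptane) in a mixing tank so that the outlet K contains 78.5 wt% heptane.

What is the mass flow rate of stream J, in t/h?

Let J be the unknown flow. Total out = 1090 + J.
heptane balance: 929.77 + 0.728·J = 0.785·(1090 + J)
(0.728 − 0.785)·J = 0.785×1090 − 929.77 = -74.12
J = -74.12 / -0.057 = 1300.4 t/h

1300 t/h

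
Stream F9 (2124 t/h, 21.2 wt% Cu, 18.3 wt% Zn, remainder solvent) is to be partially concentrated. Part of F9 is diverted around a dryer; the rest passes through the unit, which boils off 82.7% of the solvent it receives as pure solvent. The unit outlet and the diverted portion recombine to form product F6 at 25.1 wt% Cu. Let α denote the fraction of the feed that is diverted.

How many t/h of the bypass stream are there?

1464 t/h

All 2124×0.212 = 450.29 t/h of Cu reaches F6, so F6 = 450.29/0.251 = 1794 t/h and vapour = 330.02 t/h.
The evaporator receives (1−α)·2124 of feed at 0.605 solvent and removes 0.827 of that solvent:
0.827×0.605×(1−α)×2124 = 330.02
(1−α) = 330.02/1062.7 = 0.3105;  α = 0.6895.
Bypass flow = 0.6895×2124 = 1464.4 t/h.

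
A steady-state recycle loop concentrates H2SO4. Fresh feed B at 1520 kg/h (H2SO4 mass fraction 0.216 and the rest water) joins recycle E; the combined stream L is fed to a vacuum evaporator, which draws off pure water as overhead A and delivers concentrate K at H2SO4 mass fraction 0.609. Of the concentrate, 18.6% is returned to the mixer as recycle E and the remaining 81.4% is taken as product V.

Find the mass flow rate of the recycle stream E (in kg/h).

Overall H2SO4 balance (none leaves overhead): H2SO4 in fresh feed = H2SO4 in product, i.e. 1520×0.216 = (1−0.186)·K·0.609.
K = 328.32/(0.609×0.814) = 662.3 kg/h.
Recycle E = 0.186×662.3 = 123.19 kg/h.

123.2 kg/h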